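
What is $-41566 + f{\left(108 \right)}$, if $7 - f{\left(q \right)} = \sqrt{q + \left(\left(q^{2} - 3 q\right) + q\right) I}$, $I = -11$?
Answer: $-41559 - 6 i \sqrt{3495} \approx -41559.0 - 354.71 i$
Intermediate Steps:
$f{\left(q \right)} = 7 - \sqrt{- 11 q^{2} + 23 q}$ ($f{\left(q \right)} = 7 - \sqrt{q + \left(\left(q^{2} - 3 q\right) + q\right) \left(-11\right)} = 7 - \sqrt{q + \left(q^{2} - 2 q\right) \left(-11\right)} = 7 - \sqrt{q - \left(- 22 q + 11 q^{2}\right)} = 7 - \sqrt{- 11 q^{2} + 23 q}$)
$-41566 + f{\left(108 \right)} = -41566 + \left(7 - \sqrt{\left(-1\right) 108 \left(-23 + 11 \cdot 108\right)}\right) = -41566 + \left(7 - \sqrt{\left(-1\right) 108 \left(-23 + 1188\right)}\right) = -41566 + \left(7 - \sqrt{\left(-1\right) 108 \cdot 1165}\right) = -41566 + \left(7 - \sqrt{-125820}\right) = -41566 + \left(7 - 6 i \sqrt{3495}\right) = -41559 - 6 i \sqrt{3495}$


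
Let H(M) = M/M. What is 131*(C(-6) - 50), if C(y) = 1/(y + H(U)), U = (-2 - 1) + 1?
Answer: -32881/5 ≈ -6576.2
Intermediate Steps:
U = -2 (U = -3 + 1 = -2)
H(M) = 1
C(y) = 1/(1 + y) (C(y) = 1/(y + 1) = 1/(1 + y))
131*(C(-6) - 50) = 131*(1/(1 - 6) - 50) = 131*(1/(-5) - 50) = 131*(-⅕ - 50) = 131*(-251/5) = -32881/5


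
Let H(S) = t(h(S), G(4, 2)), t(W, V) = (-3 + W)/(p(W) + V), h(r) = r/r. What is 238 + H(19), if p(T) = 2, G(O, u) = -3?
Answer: 240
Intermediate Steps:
h(r) = 1
t(W, V) = (-3 + W)/(2 + V)
H(S) = 2 (H(S) = (-3 + 1)/(2 - 3) = -2/(-1) = -1*(-2) = 2)
238 + H(19) = 238 + 2 = 240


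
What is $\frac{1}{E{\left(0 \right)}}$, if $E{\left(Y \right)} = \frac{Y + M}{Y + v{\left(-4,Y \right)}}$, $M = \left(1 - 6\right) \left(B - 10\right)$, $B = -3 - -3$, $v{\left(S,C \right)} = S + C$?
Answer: $- \frac{2}{25} \approx -0.08$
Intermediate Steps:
$v{\left(S,C \right)} = C + S$
$B = 0$ ($B = -3 + 3 = 0$)
$M = 50$ ($M = \left(1 - 6\right) \left(0 - 10\right) = \left(-5\right) \left(-10\right) = 50$)
$E{\left(Y \right)} = \frac{50 + Y}{-4 + 2 Y}$ ($E{\left(Y \right)} = \frac{Y + 50}{Y + \left(Y - 4\right)} = \frac{50 + Y}{Y + \left(-4 + Y\right)} = \frac{50 + Y}{-4 + 2 Y}$)
$\frac{1}{E{\left(0 \right)}} = \frac{1}{\frac{1}{2} \frac{1}{-2 + 0} \left(50 + 0\right)} = \frac{1}{\frac{1}{2} \frac{1}{-2} \cdot 50} = \frac{1}{\frac{1}{2} \left(- \frac{1}{2}\right) 50} = \frac{1}{- \frac{25}{2}} = - \frac{2}{25}$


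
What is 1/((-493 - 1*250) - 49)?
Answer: -1/792 ≈ -0.0012626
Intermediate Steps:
1/((-493 - 1*250) - 49) = 1/((-493 - 250) - 49) = 1/(-743 - 49) = 1/(-792) = -1/792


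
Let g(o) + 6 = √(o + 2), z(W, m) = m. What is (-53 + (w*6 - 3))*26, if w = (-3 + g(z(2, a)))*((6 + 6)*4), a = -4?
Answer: -68848 + 7488*I*√2 ≈ -68848.0 + 10590.0*I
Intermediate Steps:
g(o) = -6 + √(2 + o) (g(o) = -6 + √(o + 2) = -6 + √(2 + o))
w = -432 + 48*I*√2 (w = (-3 + (-6 + √(2 - 4)))*((6 + 6)*4) = (-3 + (-6 + √(-2)))*(12*4) = (-3 + (-6 + I*√2))*48 = (-9 + I*√2)*48 = -432 + 48*I*√2 ≈ -432.0 + 67.882*I)
(-53 + (w*6 - 3))*26 = (-53 + ((-432 + 48*I*√2)*6 - 3))*26 = (-53 + ((-2592 + 288*I*√2) - 3))*26 = (-53 + (-2595 + 288*I*√2))*26 = (-2648 + 288*I*√2)*26 = -68848 + 7488*I*√2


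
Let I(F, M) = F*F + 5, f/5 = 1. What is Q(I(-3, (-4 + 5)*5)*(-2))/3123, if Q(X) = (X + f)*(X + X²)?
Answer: -1932/347 ≈ -5.5677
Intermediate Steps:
f = 5 (f = 5*1 = 5)
I(F, M) = 5 + F² (I(F, M) = F² + 5 = 5 + F²)
Q(X) = (5 + X)*(X + X²) (Q(X) = (X + 5)*(X + X²) = (5 + X)*(X + X²))
Q(I(-3, (-4 + 5)*5)*(-2))/3123 = (((5 + (-3)²)*(-2))*(5 + ((5 + (-3)²)*(-2))² + 6*((5 + (-3)²)*(-2))))/3123 = (((5 + 9)*(-2))*(5 + ((5 + 9)*(-2))² + 6*((5 + 9)*(-2))))*(1/3123) = ((14*(-2))*(5 + (14*(-2))² + 6*(14*(-2))))*(1/3123) = -28*(5 + (-28)² + 6*(-28))*(1/3123) = -28*(5 + 784 - 168)*(1/3123) = -28*621*(1/3123) = -17388*1/3123 = -1932/347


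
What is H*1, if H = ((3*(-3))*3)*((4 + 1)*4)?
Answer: -540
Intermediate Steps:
H = -540 (H = (-9*3)*(5*4) = -27*20 = -540)
H*1 = -540*1 = -540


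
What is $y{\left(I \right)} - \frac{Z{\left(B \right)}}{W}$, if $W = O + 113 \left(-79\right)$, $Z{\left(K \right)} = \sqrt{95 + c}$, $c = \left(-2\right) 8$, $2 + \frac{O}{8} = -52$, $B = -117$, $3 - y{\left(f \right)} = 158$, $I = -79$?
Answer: $-155 + \frac{\sqrt{79}}{9359} \approx -155.0$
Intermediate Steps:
$y{\left(f \right)} = -155$ ($y{\left(f \right)} = 3 - 158 = -155$)
$O = -432$ ($O = -16 + 8 \left(-52\right) = -16 - 416 = -432$)
$c = -16$
$Z{\left(K \right)} = \sqrt{79}$ ($Z{\left(K \right)} = \sqrt{95 - 16} = \sqrt{79}$)
$W = -9359$ ($W = -432 + 113 \left(-79\right) = -432 - 8927 = -9359$)
$y{\left(I \right)} - \frac{Z{\left(B \right)}}{W} = -155 - \frac{\sqrt{79}}{-9359} = -155 - \sqrt{79} \left(- \frac{1}{9359}\right) = -155 - - \frac{\sqrt{79}}{9359} = -155 + \frac{\sqrt{79}}{9359}$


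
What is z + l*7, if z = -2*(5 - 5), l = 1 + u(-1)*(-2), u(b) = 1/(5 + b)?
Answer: 7/2 ≈ 3.5000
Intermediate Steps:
l = ½ (l = 1 - 2/(5 - 1) = 1 - 2/4 = 1 + (¼)*(-2) = 1 - ½ = ½ ≈ 0.50000)
z = 0 (z = -2*0 = 0)
z + l*7 = 0 + (½)*7 = 0 + 7/2 = 7/2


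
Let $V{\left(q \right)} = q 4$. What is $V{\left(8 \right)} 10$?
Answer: $320$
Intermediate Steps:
$V{\left(q \right)} = 4 q$
$V{\left(8 \right)} 10 = 4 \cdot 8 \cdot 10 = 32 \cdot 10 = 320$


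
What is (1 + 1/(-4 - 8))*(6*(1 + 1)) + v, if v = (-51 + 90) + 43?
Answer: 93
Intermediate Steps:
v = 82 (v = 39 + 43 = 82)
(1 + 1/(-4 - 8))*(6*(1 + 1)) + v = (1 + 1/(-4 - 8))*(6*(1 + 1)) + 82 = (1 + 1/(-12))*(6*2) + 82 = (1 - 1/12)*12 + 82 = (11/12)*12 + 82 = 11 + 82 = 93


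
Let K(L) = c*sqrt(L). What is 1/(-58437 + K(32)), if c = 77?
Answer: -58437/3414693241 - 308*sqrt(2)/3414693241 ≈ -1.7241e-5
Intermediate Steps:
K(L) = 77*sqrt(L)
1/(-58437 + K(32)) = 1/(-58437 + 77*sqrt(32)) = 1/(-58437 + 77*(4*sqrt(2))) = 1/(-58437 + 308*sqrt(2))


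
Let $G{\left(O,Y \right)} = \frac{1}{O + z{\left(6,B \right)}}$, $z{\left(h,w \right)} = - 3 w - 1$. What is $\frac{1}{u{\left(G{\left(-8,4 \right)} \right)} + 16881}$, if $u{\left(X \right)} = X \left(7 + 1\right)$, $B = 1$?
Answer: $\frac{3}{50641} \approx 5.9241 \cdot 10^{-5}$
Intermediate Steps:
$z{\left(h,w \right)} = -1 - 3 w$
$G{\left(O,Y \right)} = \frac{1}{-4 + O}$ ($G{\left(O,Y \right)} = \frac{1}{O - 4} = \frac{1}{-4 + O}$)
$u{\left(X \right)} = 8 X$ ($u{\left(X \right)} = X 8 = 8 X$)
$\frac{1}{u{\left(G{\left(-8,4 \right)} \right)} + 16881} = \frac{1}{\frac{8}{-4 - 8} + 16881} = \frac{1}{\frac{8}{-12} + 16881} = \frac{1}{8 \left(- \frac{1}{12}\right) + 16881} = \frac{1}{- \frac{2}{3} + 16881} = \frac{1}{\frac{50641}{3}} = \frac{3}{50641}$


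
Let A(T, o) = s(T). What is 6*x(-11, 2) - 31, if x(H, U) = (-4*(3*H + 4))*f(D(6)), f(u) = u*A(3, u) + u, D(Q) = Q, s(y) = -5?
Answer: -16735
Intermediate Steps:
A(T, o) = -5
f(u) = -4*u (f(u) = u*(-5) + u = -5*u + u = -4*u)
x(H, U) = 384 + 288*H (x(H, U) = (-4*(3*H + 4))*(-4*6) = -4*(4 + 3*H)*(-24) = (-16 - 12*H)*(-24) = 384 + 288*H)
6*x(-11, 2) - 31 = 6*(384 + 288*(-11)) - 31 = 6*(384 - 3168) - 31 = 6*(-2784) - 31 = -16704 - 31 = -16735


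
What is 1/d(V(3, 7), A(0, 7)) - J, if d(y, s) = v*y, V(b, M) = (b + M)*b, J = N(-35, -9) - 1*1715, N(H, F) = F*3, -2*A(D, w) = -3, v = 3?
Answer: 156781/90 ≈ 1742.0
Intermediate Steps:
A(D, w) = 3/2 (A(D, w) = -½*(-3) = 3/2)
N(H, F) = 3*F
J = -1742 (J = 3*(-9) - 1*1715 = -27 - 1715 = -1742)
V(b, M) = b*(M + b) (V(b, M) = (M + b)*b = b*(M + b))
d(y, s) = 3*y
1/d(V(3, 7), A(0, 7)) - J = 1/(3*(3*(7 + 3))) - 1*(-1742) = 1/(3*(3*10)) + 1742 = 1/(3*30) + 1742 = 1/90 + 1742 = 156781/90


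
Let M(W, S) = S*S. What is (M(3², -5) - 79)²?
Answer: 2916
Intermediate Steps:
M(W, S) = S²
(M(3², -5) - 79)² = ((-5)² - 79)² = (25 - 79)² = (-54)² = 2916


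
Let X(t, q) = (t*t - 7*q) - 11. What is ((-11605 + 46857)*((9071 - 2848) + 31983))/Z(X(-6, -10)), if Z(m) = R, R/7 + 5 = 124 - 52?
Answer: 192405416/67 ≈ 2.8717e+6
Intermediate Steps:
X(t, q) = -11 + t**2 - 7*q (X(t, q) = (t**2 - 7*q) - 11 = -11 + t**2 - 7*q)
R = 469 (R = -35 + 7*(124 - 52) = -35 + 7*72 = -35 + 504 = 469)
Z(m) = 469
((-11605 + 46857)*((9071 - 2848) + 31983))/Z(X(-6, -10)) = ((-11605 + 46857)*((9071 - 2848) + 31983))/469 = (35252*(6223 + 31983))*(1/469) = (35252*38206)*(1/469) = 1346837912*(1/469) = 192405416/67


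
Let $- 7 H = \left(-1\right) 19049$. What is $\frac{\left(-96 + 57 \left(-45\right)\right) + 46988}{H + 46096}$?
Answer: $\frac{310289}{341721} \approx 0.90802$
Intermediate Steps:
$H = \frac{19049}{7}$ ($H = - \frac{\left(-1\right) 19049}{7} = \left(- \frac{1}{7}\right) \left(-19049\right) = \frac{19049}{7} \approx 2721.3$)
$\frac{\left(-96 + 57 \left(-45\right)\right) + 46988}{H + 46096} = \frac{\left(-96 + 57 \left(-45\right)\right) + 46988}{\frac{19049}{7} + 46096} = \frac{\left(-96 - 2565\right) + 46988}{\frac{341721}{7}} = \left(-2661 + 46988\right) \frac{7}{341721} = 44327 \cdot \frac{7}{341721} = \frac{310289}{341721}$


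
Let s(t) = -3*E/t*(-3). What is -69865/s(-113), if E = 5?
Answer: 1578949/9 ≈ 1.7544e+5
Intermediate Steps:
s(t) = 45/t (s(t) = -15/t*(-3) = 45/t)
-69865/s(-113) = -69865/(45/(-113)) = -69865/(45*(-1/113)) = -69865/(-45/113) = -69865*(-113/45) = 1578949/9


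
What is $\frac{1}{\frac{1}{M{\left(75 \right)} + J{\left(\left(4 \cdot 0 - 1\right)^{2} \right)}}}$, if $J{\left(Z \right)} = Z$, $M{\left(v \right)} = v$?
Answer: $76$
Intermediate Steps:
$\frac{1}{\frac{1}{M{\left(75 \right)} + J{\left(\left(4 \cdot 0 - 1\right)^{2} \right)}}} = \frac{1}{\frac{1}{75 + \left(4 \cdot 0 - 1\right)^{2}}} = \frac{1}{\frac{1}{75 + \left(0 - 1\right)^{2}}} = \frac{1}{\frac{1}{75 + \left(-1\right)^{2}}} = \frac{1}{\frac{1}{75 + 1}} = \frac{1}{\frac{1}{76}} = 76$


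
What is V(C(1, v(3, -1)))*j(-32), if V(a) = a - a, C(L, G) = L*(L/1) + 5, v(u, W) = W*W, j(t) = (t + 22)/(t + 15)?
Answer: 0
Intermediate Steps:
j(t) = (22 + t)/(15 + t)
v(u, W) = W²
C(L, G) = 5 + L² (C(L, G) = L*(L*1) + 5 = L*L + 5 = L² + 5 = 5 + L²)
V(a) = 0
V(C(1, v(3, -1)))*j(-32) = 0*((22 - 32)/(15 - 32)) = 0*(-10/(-17)) = 0*(-1/17*(-10)) = 0*(10/17) = 0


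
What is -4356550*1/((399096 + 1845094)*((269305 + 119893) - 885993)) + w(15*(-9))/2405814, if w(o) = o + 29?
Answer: -1076986023496/26822477329052847 ≈ -4.0152e-5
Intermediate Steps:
w(o) = 29 + o
-4356550*1/((399096 + 1845094)*((269305 + 119893) - 885993)) + w(15*(-9))/2405814 = -4356550*1/((399096 + 1845094)*((269305 + 119893) - 885993)) + (29 + 15*(-9))/2405814 = -4356550*1/(2244190*(389198 - 885993)) + (29 - 135)*(1/2405814) = -4356550/(2244190*(-496795)) - 106*1/2405814 = -4356550/(-1114902371050) - 53/1202907 = -4356550*(-1/1114902371050) - 53/1202907 = 87131/22298047421 - 53/1202907 = -1076986023496/26822477329052847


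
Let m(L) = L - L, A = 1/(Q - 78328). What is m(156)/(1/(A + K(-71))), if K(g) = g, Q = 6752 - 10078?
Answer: 0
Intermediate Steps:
Q = -3326
A = -1/81654 (A = 1/(-3326 - 78328) = 1/(-81654) = -1/81654 ≈ -1.2247e-5)
m(L) = 0
m(156)/(1/(A + K(-71))) = 0/(1/(-1/81654 - 71)) = 0/(1/(-5797435/81654)) = 0/(-81654/5797435) = 0*(-5797435/81654) = 0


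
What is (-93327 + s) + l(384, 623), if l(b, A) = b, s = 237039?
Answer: 144096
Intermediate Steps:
(-93327 + s) + l(384, 623) = (-93327 + 237039) + 384 = 143712 + 384 = 144096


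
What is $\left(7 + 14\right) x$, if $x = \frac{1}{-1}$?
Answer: $-21$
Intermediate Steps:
$x = -1$
$\left(7 + 14\right) x = \left(7 + 14\right) \left(-1\right) = 21 \left(-1\right) = -21$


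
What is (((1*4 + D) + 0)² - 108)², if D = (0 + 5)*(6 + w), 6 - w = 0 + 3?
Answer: 5257849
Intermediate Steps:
w = 3 (w = 6 - (0 + 3) = 6 - 1*3 = 6 - 3 = 3)
D = 45 (D = (0 + 5)*(6 + 3) = 5*9 = 45)
(((1*4 + D) + 0)² - 108)² = (((1*4 + 45) + 0)² - 108)² = (((4 + 45) + 0)² - 108)² = ((49 + 0)² - 108)² = (49² - 108)² = (2401 - 108)² = 2293² = 5257849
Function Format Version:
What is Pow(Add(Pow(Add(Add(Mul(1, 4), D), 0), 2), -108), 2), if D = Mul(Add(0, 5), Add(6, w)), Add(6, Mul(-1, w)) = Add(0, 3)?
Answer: 5257849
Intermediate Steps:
w = 3 (w = Add(6, Mul(-1, Add(0, 3))) = Add(6, Mul(-1, 3)) = Add(6, -3) = 3)
D = 45 (D = Mul(Add(0, 5), Add(6, 3)) = Mul(5, 9) = 45)
Pow(Add(Pow(Add(Add(Mul(1, 4), D), 0), 2), -108), 2) = Pow(Add(Pow(Add(Add(Mul(1, 4), 45), 0), 2), -108), 2) = Pow(Add(Pow(Add(Add(4, 45), 0), 2), -108), 2) = Pow(Add(Pow(Add(49, 0), 2), -108), 2) = Pow(Add(Pow(49, 2), -108), 2) = Pow(Add(2401, -108), 2) = Pow(2293, 2) = 5257849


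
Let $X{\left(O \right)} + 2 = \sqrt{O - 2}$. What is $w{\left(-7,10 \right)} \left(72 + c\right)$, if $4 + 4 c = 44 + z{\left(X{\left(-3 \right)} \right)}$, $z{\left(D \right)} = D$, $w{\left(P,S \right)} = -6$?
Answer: $-489 - \frac{3 i \sqrt{5}}{2} \approx -489.0 - 3.3541 i$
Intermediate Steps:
$X{\left(O \right)} = -2 + \sqrt{-2 + O}$ ($X{\left(O \right)} = -2 + \sqrt{O - 2} = -2 + \sqrt{-2 + O}$)
$c = \frac{19}{2} + \frac{i \sqrt{5}}{4}$ ($c = -1 + \frac{44 - \left(2 - \sqrt{-2 - 3}\right)}{4} = -1 + \frac{44 - \left(2 - \sqrt{-5}\right)}{4} = -1 + \frac{44 - \left(2 - i \sqrt{5}\right)}{4} = -1 + \frac{42 + i \sqrt{5}}{4} = -1 + \left(\frac{21}{2} + \frac{i \sqrt{5}}{4}\right) = \frac{19}{2} + \frac{i \sqrt{5}}{4} \approx 9.5 + 0.55902 i$)
$w{\left(-7,10 \right)} \left(72 + c\right) = - 6 \left(72 + \left(\frac{19}{2} + \frac{i \sqrt{5}}{4}\right)\right) = - 6 \left(\frac{163}{2} + \frac{i \sqrt{5}}{4}\right) = -489 - \frac{3 i \sqrt{5}}{2}$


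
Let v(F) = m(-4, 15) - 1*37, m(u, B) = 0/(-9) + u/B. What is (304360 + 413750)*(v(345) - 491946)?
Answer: -353298103626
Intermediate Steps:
m(u, B) = u/B (m(u, B) = 0*(-⅑) + u/B = 0 + u/B = u/B)
v(F) = -559/15 (v(F) = -4/15 - 1*37 = -4*1/15 - 37 = -4/15 - 37 = -559/15)
(304360 + 413750)*(v(345) - 491946) = (304360 + 413750)*(-559/15 - 491946) = 718110*(-7379749/15) = -353298103626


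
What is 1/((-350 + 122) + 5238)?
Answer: 1/5010 ≈ 0.00019960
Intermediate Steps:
1/((-350 + 122) + 5238) = 1/(-228 + 5238) = 1/5010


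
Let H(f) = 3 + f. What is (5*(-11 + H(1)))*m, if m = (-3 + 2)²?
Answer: -35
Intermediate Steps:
m = 1 (m = (-1)² = 1)
(5*(-11 + H(1)))*m = (5*(-11 + (3 + 1)))*1 = (5*(-11 + 4))*1 = (5*(-7))*1 = -35*1 = -35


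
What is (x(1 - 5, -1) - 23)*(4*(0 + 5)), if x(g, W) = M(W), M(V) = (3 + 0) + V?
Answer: -420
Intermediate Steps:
M(V) = 3 + V
x(g, W) = 3 + W
(x(1 - 5, -1) - 23)*(4*(0 + 5)) = ((3 - 1) - 23)*(4*(0 + 5)) = (2 - 23)*(4*5) = -21*20 = -420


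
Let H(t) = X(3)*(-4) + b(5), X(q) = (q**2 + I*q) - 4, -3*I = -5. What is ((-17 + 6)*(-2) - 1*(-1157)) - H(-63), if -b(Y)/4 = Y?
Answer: 1239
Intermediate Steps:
I = 5/3 (I = -1/3*(-5) = 5/3 ≈ 1.6667)
X(q) = -4 + q**2 + 5*q/3 (X(q) = (q**2 + 5*q/3) - 4 = -4 + q**2 + 5*q/3)
b(Y) = -4*Y
H(t) = -60 (H(t) = (-4 + 3**2 + (5/3)*3)*(-4) - 4*5 = (-4 + 9 + 5)*(-4) - 20 = 10*(-4) - 20 = -40 - 20 = -60)
((-17 + 6)*(-2) - 1*(-1157)) - H(-63) = ((-17 + 6)*(-2) - 1*(-1157)) - 1*(-60) = (-11*(-2) + 1157) + 60 = (22 + 1157) + 60 = 1179 + 60 = 1239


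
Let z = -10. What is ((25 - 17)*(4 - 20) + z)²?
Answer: 19044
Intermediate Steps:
((25 - 17)*(4 - 20) + z)² = ((25 - 17)*(4 - 20) - 10)² = (8*(-16) - 10)² = (-128 - 10)² = (-138)² = 19044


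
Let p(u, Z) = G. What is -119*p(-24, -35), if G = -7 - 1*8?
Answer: 1785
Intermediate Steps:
G = -15 (G = -7 - 8 = -15)
p(u, Z) = -15
-119*p(-24, -35) = -119*(-15) = 1785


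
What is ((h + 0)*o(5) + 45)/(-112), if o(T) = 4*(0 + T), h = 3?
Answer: -15/16 ≈ -0.93750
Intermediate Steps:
o(T) = 4*T
((h + 0)*o(5) + 45)/(-112) = ((3 + 0)*(4*5) + 45)/(-112) = (3*20 + 45)*(-1/112) = (60 + 45)*(-1/112) = 105*(-1/112) = -15/16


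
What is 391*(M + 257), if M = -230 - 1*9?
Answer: 7038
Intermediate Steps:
M = -239 (M = -230 - 9 = -239)
391*(M + 257) = 391*(-239 + 257) = 391*18 = 7038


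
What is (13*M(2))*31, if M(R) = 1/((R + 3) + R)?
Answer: 403/7 ≈ 57.571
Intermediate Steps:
M(R) = 1/(3 + 2*R) (M(R) = 1/((3 + R) + R) = 1/(3 + 2*R))
(13*M(2))*31 = (13/(3 + 2*2))*31 = (13/(3 + 4))*31 = (13/7)*31 = 403/7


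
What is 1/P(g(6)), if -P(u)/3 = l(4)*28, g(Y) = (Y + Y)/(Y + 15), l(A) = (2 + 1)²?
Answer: -1/756 ≈ -0.0013228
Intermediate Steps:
l(A) = 9 (l(A) = 3² = 9)
g(Y) = 2*Y/(15 + Y) (g(Y) = (2*Y)/(15 + Y) = 2*Y/(15 + Y))
P(u) = -756 (P(u) = -27*28 = -3*252 = -756)
1/P(g(6)) = 1/(-756) = -1/756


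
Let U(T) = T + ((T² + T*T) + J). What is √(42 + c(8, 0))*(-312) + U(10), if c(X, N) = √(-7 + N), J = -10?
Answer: 200 - 312*√(42 + I*√7) ≈ -1823.0 - 63.655*I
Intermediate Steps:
U(T) = -10 + T + 2*T² (U(T) = T + ((T² + T*T) - 10) = T + ((T² + T²) - 10) = T + (2*T² - 10) = T + (-10 + 2*T²) = -10 + T + 2*T²)
√(42 + c(8, 0))*(-312) + U(10) = √(42 + √(-7 + 0))*(-312) + (-10 + 10 + 2*10²) = √(42 + √(-7))*(-312) + (-10 + 10 + 2*100) = √(42 + I*√7)*(-312) + (-10 + 10 + 200) = -312*√(42 + I*√7) + 200 = 200 - 312*√(42 + I*√7)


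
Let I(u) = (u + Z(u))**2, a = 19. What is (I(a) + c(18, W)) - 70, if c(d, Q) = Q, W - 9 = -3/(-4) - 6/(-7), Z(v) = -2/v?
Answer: 3008325/10108 ≈ 297.62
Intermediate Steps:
W = 297/28 (W = 9 + (-3/(-4) - 6/(-7)) = 9 + (-3*(-1/4) - 6*(-1/7)) = 9 + (3/4 + 6/7) = 9 + 45/28 = 297/28 ≈ 10.607)
I(u) = (u - 2/u)**2
(I(a) + c(18, W)) - 70 = ((-2 + 19**2)**2/19**2 + 297/28) - 70 = ((-2 + 361)**2/361 + 297/28) - 70 = ((1/361)*359**2 + 297/28) - 70 = ((1/361)*128881 + 297/28) - 70 = (128881/361 + 297/28) - 70 = 3715885/10108 - 70 = 3008325/10108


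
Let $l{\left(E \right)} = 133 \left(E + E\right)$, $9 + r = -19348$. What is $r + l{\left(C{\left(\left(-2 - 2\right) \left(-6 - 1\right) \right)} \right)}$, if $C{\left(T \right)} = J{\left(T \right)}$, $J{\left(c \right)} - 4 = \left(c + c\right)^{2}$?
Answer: $815883$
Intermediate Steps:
$r = -19357$ ($r = -9 - 19348 = -19357$)
$J{\left(c \right)} = 4 + 4 c^{2}$ ($J{\left(c \right)} = 4 + \left(c + c\right)^{2} = 4 + \left(2 c\right)^{2} = 4 + 4 c^{2}$)
$C{\left(T \right)} = 4 + 4 T^{2}$
$l{\left(E \right)} = 266 E$ ($l{\left(E \right)} = 133 \cdot 2 E = 266 E$)
$r + l{\left(C{\left(\left(-2 - 2\right) \left(-6 - 1\right) \right)} \right)} = -19357 + 266 \left(4 + 4 \left(\left(-2 - 2\right) \left(-6 - 1\right)\right)^{2}\right) = -19357 + 266 \left(4 + 4 \left(\left(-4\right) \left(-7\right)\right)^{2}\right) = -19357 + 266 \left(4 + 4 \cdot 28^{2}\right) = -19357 + 266 \left(4 + 4 \cdot 784\right) = -19357 + 266 \left(4 + 3136\right) = -19357 + 266 \cdot 3140 = -19357 + 835240 = 815883$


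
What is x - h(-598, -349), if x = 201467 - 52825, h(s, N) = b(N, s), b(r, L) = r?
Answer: 148991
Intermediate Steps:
h(s, N) = N
x = 148642
x - h(-598, -349) = 148642 - 1*(-349) = 148642 + 349 = 148991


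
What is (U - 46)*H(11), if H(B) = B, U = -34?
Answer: -880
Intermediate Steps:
(U - 46)*H(11) = (-34 - 46)*11 = -80*11 = -880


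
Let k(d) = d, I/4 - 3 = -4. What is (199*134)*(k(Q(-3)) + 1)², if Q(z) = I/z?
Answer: 1306634/9 ≈ 1.4518e+5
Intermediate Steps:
I = -4 (I = 12 + 4*(-4) = 12 - 16 = -4)
Q(z) = -4/z
(199*134)*(k(Q(-3)) + 1)² = (199*134)*(-4/(-3) + 1)² = 26666*(-4*(-⅓) + 1)² = 26666*(4/3 + 1)² = 26666*(7/3)² = 26666*(49/9) = 1306634/9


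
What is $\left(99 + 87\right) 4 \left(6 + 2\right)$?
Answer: $5952$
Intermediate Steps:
$\left(99 + 87\right) 4 \left(6 + 2\right) = 186 \cdot 4 \cdot 8 = 186 \cdot 32 = 5952$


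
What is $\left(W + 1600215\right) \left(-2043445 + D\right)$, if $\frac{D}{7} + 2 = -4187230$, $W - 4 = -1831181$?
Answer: $7241598484378$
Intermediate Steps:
$W = -1831177$ ($W = 4 - 1831181 = -1831177$)
$D = -29310624$ ($D = -14 + 7 \left(-4187230\right) = -14 - 29310610 = -29310624$)
$\left(W + 1600215\right) \left(-2043445 + D\right) = \left(-1831177 + 1600215\right) \left(-2043445 - 29310624\right) = \left(-230962\right) \left(-31354069\right) = 7241598484378$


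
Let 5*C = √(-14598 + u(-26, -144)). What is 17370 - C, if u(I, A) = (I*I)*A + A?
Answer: 17370 - 3*I*√12454/5 ≈ 17370.0 - 66.958*I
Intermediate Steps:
u(I, A) = A + A*I² (u(I, A) = I²*A + A = A*I² + A = A + A*I²)
C = 3*I*√12454/5 (C = √(-14598 - 144*(1 + (-26)²))/5 = √(-14598 - 144*(1 + 676))/5 = √(-14598 - 144*677)/5 = √(-14598 - 97488)/5 = √(-112086)/5 = (3*I*√12454)/5 = 3*I*√12454/5 ≈ 66.958*I)
17370 - C = 17370 - 3*I*√12454/5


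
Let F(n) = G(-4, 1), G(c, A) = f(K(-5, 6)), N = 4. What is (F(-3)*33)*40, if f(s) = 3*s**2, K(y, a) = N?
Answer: 63360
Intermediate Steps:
K(y, a) = 4
G(c, A) = 48 (G(c, A) = 3*4**2 = 3*16 = 48)
F(n) = 48
(F(-3)*33)*40 = (48*33)*40 = 1584*40 = 63360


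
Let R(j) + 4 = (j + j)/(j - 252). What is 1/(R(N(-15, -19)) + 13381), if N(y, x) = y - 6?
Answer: 13/173903 ≈ 7.4754e-5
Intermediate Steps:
N(y, x) = -6 + y
R(j) = -4 + 2*j/(-252 + j) (R(j) = -4 + (j + j)/(j - 252) = -4 + (2*j)/(-252 + j) = -4 + 2*j/(-252 + j))
1/(R(N(-15, -19)) + 13381) = 1/(2*(504 - (-6 - 15))/(-252 + (-6 - 15)) + 13381) = 1/(2*(504 - 1*(-21))/(-252 - 21) + 13381) = 1/(2*(504 + 21)/(-273) + 13381) = 1/(2*(-1/273)*525 + 13381) = 1/(-50/13 + 13381) = 1/(173903/13) = 13/173903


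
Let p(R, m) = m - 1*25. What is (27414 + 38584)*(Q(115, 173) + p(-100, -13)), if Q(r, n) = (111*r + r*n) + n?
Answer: 2164404410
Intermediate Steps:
p(R, m) = -25 + m (p(R, m) = m - 25 = -25 + m)
Q(r, n) = n + 111*r + n*r (Q(r, n) = (111*r + n*r) + n = n + 111*r + n*r)
(27414 + 38584)*(Q(115, 173) + p(-100, -13)) = (27414 + 38584)*((173 + 111*115 + 173*115) + (-25 - 13)) = 65998*((173 + 12765 + 19895) - 38) = 65998*(32833 - 38) = 65998*32795 = 2164404410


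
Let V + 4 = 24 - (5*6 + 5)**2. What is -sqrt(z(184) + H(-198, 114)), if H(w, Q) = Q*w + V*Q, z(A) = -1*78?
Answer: -6*I*sqrt(4445) ≈ -400.02*I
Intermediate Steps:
z(A) = -78
V = -1205 (V = -4 + (24 - (5*6 + 5)**2) = -4 + (24 - (30 + 5)**2) = -4 + (24 - 1*35**2) = -4 + (24 - 1*1225) = -4 + (24 - 1225) = -4 - 1201 = -1205)
H(w, Q) = -1205*Q + Q*w (H(w, Q) = Q*w - 1205*Q = -1205*Q + Q*w)
-sqrt(z(184) + H(-198, 114)) = -sqrt(-78 + 114*(-1205 - 198)) = -sqrt(-78 + 114*(-1403)) = -sqrt(-78 - 159942) = -sqrt(-160020) = -6*I*sqrt(4445)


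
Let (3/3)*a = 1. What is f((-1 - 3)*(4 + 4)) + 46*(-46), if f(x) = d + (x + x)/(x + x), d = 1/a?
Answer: -2114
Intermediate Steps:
a = 1
d = 1 (d = 1/1 = 1)
f(x) = 2 (f(x) = 1 + (x + x)/(x + x) = 1 + (2*x)/((2*x)) = 1 + (2*x)*(1/(2*x)) = 1 + 1 = 2)
f((-1 - 3)*(4 + 4)) + 46*(-46) = 2 + 46*(-46) = 2 - 2116 = -2114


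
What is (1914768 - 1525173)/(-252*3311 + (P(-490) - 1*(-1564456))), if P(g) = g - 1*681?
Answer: 129865/242971 ≈ 0.53449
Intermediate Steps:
P(g) = -681 + g (P(g) = g - 681 = -681 + g)
(1914768 - 1525173)/(-252*3311 + (P(-490) - 1*(-1564456))) = (1914768 - 1525173)/(-252*3311 + ((-681 - 490) - 1*(-1564456))) = 389595/(-834372 + (-1171 + 1564456)) = 389595/(-834372 + 1563285) = 389595/728913 = 389595*(1/728913) = 129865/242971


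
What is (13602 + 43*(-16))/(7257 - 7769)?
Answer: -6457/256 ≈ -25.223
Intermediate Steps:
(13602 + 43*(-16))/(7257 - 7769) = (13602 - 688)/(-512) = 12914*(-1/512) = -6457/256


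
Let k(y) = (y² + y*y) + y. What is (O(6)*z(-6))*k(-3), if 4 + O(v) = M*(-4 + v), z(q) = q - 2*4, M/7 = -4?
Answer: 12600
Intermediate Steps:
M = -28 (M = 7*(-4) = -28)
z(q) = -8 + q (z(q) = q - 8 = -8 + q)
O(v) = 108 - 28*v (O(v) = -4 - 28*(-4 + v) = -4 + (112 - 28*v) = 108 - 28*v)
k(y) = y + 2*y² (k(y) = (y² + y²) + y = 2*y² + y = y + 2*y²)
(O(6)*z(-6))*k(-3) = ((108 - 28*6)*(-8 - 6))*(-3*(1 + 2*(-3))) = ((108 - 168)*(-14))*(-3*(1 - 6)) = (-60*(-14))*(-3*(-5)) = 840*15 = 12600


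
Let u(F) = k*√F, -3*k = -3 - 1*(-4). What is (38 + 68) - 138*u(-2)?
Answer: 106 + 46*I*√2 ≈ 106.0 + 65.054*I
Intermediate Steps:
k = -⅓ (k = -(-3 - 1*(-4))/3 = -(-3 + 4)/3 = -⅓*1 = -⅓ ≈ -0.33333)
u(F) = -√F/3
(38 + 68) - 138*u(-2) = (38 + 68) - (-46)*√(-2) = 106 - (-46)*I*√2 = 106 + 46*I*√2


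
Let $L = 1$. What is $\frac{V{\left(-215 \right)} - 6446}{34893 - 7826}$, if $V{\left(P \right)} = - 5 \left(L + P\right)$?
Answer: $- \frac{5376}{27067} \approx -0.19862$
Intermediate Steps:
$V{\left(P \right)} = -5 - 5 P$ ($V{\left(P \right)} = - 5 \left(1 + P\right) = -5 - 5 P$)
$\frac{V{\left(-215 \right)} - 6446}{34893 - 7826} = \frac{\left(-5 - -1075\right) - 6446}{34893 - 7826} = \frac{\left(-5 + 1075\right) - 6446}{27067} = \left(1070 - 6446\right) \frac{1}{27067} = \left(-5376\right) \frac{1}{27067} = - \frac{5376}{27067}$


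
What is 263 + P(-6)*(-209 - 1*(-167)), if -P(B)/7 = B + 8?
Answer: 851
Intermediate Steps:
P(B) = -56 - 7*B (P(B) = -7*(B + 8) = -7*(8 + B) = -56 - 7*B)
263 + P(-6)*(-209 - 1*(-167)) = 263 + (-56 - 7*(-6))*(-209 - 1*(-167)) = 263 + (-56 + 42)*(-209 + 167) = 263 - 14*(-42) = 263 + 588 = 851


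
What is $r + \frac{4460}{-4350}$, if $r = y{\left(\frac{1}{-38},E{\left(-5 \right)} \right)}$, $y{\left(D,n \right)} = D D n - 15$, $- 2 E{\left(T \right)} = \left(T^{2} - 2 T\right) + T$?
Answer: $- \frac{10072649}{628140} \approx -16.036$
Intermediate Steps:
$E{\left(T \right)} = \frac{T}{2} - \frac{T^{2}}{2}$ ($E{\left(T \right)} = - \frac{\left(T^{2} - 2 T\right) + T}{2} = - \frac{T^{2} - T}{2} = \frac{T}{2} - \frac{T^{2}}{2}$)
$y{\left(D,n \right)} = -15 + n D^{2}$ ($y{\left(D,n \right)} = D^{2} n - 15 = n D^{2} - 15 = -15 + n D^{2}$)
$r = - \frac{21675}{1444}$ ($r = -15 + \frac{1}{2} \left(-5\right) \left(1 - -5\right) \left(\frac{1}{-38}\right)^{2} = -15 + \frac{1}{2} \left(-5\right) \left(1 + 5\right) \left(- \frac{1}{38}\right)^{2} = -15 + \frac{1}{2} \left(-5\right) 6 \cdot \frac{1}{1444} = -15 - \frac{15}{1444} = - \frac{21675}{1444} \approx -15.01$)
$r + \frac{4460}{-4350} = - \frac{21675}{1444} + \frac{4460}{-4350} = - \frac{21675}{1444} + 4460 \left(- \frac{1}{4350}\right) = - \frac{21675}{1444} - \frac{446}{435} = - \frac{10072649}{628140}$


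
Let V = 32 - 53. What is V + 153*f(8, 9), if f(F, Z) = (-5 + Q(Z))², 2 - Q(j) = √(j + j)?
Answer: 4110 + 2754*√2 ≈ 8004.7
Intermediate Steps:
Q(j) = 2 - √2*√j (Q(j) = 2 - √(j + j) = 2 - √(2*j) = 2 - √2*√j)
V = -21
f(F, Z) = (-3 - √2*√Z)² (f(F, Z) = (-5 + (2 - √2*√Z))² = (-3 - √2*√Z)²)
V + 153*f(8, 9) = -21 + 153*(3 + √2*√9)² = -21 + 153*(3 + √2*3)² = -21 + 153*(3 + 3*√2)²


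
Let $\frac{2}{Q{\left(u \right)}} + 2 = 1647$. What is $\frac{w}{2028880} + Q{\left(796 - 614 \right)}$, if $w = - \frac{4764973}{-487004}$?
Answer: $\frac{11337049895}{9287883149888} \approx 0.0012206$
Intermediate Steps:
$w = \frac{4764973}{487004}$ ($w = \left(-4764973\right) \left(- \frac{1}{487004}\right) = \frac{4764973}{487004} \approx 9.7843$)
$Q{\left(u \right)} = \frac{2}{1645}$ ($Q{\left(u \right)} = \frac{2}{-2 + 1647} = \frac{2}{1645}$)
$\frac{w}{2028880} + Q{\left(796 - 614 \right)} = \frac{4764973}{487004 \cdot 2028880} + \frac{2}{1645} = \frac{4764973}{487004} \cdot \frac{1}{2028880} + \frac{2}{1645} = \frac{4764973}{988072675520} + \frac{2}{1645} = \frac{11337049895}{9287883149888}$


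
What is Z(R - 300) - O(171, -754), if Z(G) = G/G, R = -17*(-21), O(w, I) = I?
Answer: 755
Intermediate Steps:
R = 357
Z(G) = 1
Z(R - 300) - O(171, -754) = 1 - 1*(-754) = 1 + 754 = 755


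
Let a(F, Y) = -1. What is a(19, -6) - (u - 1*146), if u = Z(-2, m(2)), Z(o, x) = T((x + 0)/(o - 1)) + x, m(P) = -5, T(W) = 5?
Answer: 145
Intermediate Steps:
Z(o, x) = 5 + x
u = 0 (u = 5 - 5 = 0)
a(19, -6) - (u - 1*146) = -1 - (0 - 1*146) = -1 - (0 - 146) = -1 - 1*(-146) = -1 + 146 = 145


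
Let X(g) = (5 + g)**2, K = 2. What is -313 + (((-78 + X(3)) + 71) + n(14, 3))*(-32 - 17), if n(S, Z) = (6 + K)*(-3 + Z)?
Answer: -3106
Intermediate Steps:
n(S, Z) = -24 + 8*Z (n(S, Z) = (6 + 2)*(-3 + Z) = 8*(-3 + Z) = -24 + 8*Z)
-313 + (((-78 + X(3)) + 71) + n(14, 3))*(-32 - 17) = -313 + (((-78 + (5 + 3)**2) + 71) + (-24 + 8*3))*(-32 - 17) = -313 + (((-78 + 8**2) + 71) + (-24 + 24))*(-49) = -313 + (((-78 + 64) + 71) + 0)*(-49) = -313 + ((-14 + 71) + 0)*(-49) = -313 + (57 + 0)*(-49) = -313 + 57*(-49) = -313 - 2793 = -3106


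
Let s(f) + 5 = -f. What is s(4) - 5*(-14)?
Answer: 61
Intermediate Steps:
s(f) = -5 - f
s(4) - 5*(-14) = (-5 - 1*4) - 5*(-14) = (-5 - 4) + 70 = -9 + 70 = 61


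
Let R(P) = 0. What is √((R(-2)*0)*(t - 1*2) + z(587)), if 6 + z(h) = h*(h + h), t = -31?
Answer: 2*√172283 ≈ 830.14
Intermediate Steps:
z(h) = -6 + 2*h² (z(h) = -6 + h*(h + h) = -6 + h*(2*h) = -6 + 2*h²)
√((R(-2)*0)*(t - 1*2) + z(587)) = √((0*0)*(-31 - 1*2) + (-6 + 2*587²)) = √(0*(-31 - 2) + (-6 + 2*344569)) = √(0*(-33) + (-6 + 689138)) = √(0 + 689132) = √689132 = 2*√172283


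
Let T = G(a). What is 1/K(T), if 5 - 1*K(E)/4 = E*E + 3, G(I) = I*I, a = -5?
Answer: -1/2492 ≈ -0.00040128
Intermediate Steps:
G(I) = I²
T = 25 (T = (-5)² = 25)
K(E) = 8 - 4*E² (K(E) = 20 - 4*(E*E + 3) = 20 - 4*(E² + 3) = 20 - 4*(3 + E²) = 20 + (-12 - 4*E²) = 8 - 4*E²)
1/K(T) = 1/(8 - 4*25²) = 1/(8 - 4*625) = 1/(8 - 2500) = 1/(-2492) = -1/2492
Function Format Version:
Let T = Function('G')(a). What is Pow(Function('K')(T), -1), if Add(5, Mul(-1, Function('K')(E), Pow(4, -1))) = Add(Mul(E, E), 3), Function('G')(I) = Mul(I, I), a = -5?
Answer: Rational(-1, 2492) ≈ -0.00040128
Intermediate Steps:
Function('G')(I) = Pow(I, 2)
T = 25 (T = Pow(-5, 2) = 25)
Function('K')(E) = Add(8, Mul(-4, Pow(E, 2))) (Function('K')(E) = Add(20, Mul(-4, Add(Mul(E, E), 3))) = Add(20, Mul(-4, Add(Pow(E, 2), 3))) = Add(20, Mul(-4, Add(3, Pow(E, 2)))) = Add(20, Add(-12, Mul(-4, Pow(E, 2)))) = Add(8, Mul(-4, Pow(E, 2))))
Pow(Function('K')(T), -1) = Pow(Add(8, Mul(-4, Pow(25, 2))), -1) = Pow(Add(8, Mul(-4, 625)), -1) = Pow(Add(8, -2500), -1) = Pow(-2492, -1) = Rational(-1, 2492)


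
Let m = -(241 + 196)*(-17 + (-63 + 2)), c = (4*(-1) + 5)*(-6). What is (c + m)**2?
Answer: 1161446400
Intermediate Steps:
c = -6 (c = (-4 + 5)*(-6) = 1*(-6) = -6)
m = 34086 (m = -437*(-17 - 61) = -437*(-78) = -1*(-34086) = 34086)
(c + m)**2 = (-6 + 34086)**2 = 34080**2 = 1161446400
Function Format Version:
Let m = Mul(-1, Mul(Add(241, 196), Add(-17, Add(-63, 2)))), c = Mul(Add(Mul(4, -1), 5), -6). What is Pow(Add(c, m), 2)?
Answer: 1161446400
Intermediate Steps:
c = -6 (c = Mul(Add(-4, 5), -6) = Mul(1, -6) = -6)
m = 34086 (m = Mul(-1, Mul(437, Add(-17, -61))) = Mul(-1, Mul(437, -78)) = Mul(-1, -34086) = 34086)
Pow(Add(c, m), 2) = Pow(Add(-6, 34086), 2) = Pow(34080, 2) = 1161446400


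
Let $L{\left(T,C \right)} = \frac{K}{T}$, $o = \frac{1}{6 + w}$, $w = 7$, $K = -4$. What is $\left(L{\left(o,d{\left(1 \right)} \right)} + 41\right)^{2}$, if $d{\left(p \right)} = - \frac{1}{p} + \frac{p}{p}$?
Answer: $121$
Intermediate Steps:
$o = \frac{1}{13}$ ($o = \frac{1}{6 + 7} = \frac{1}{13} \approx 0.076923$)
$d{\left(p \right)} = 1 - \frac{1}{p}$ ($d{\left(p \right)} = - \frac{1}{p} + 1 = 1 - \frac{1}{p}$)
$L{\left(T,C \right)} = - \frac{4}{T}$
$\left(L{\left(o,d{\left(1 \right)} \right)} + 41\right)^{2} = \left(- 4 \frac{1}{\frac{1}{13}} + 41\right)^{2} = \left(\left(-4\right) 13 + 41\right)^{2} = \left(-52 + 41\right)^{2} = \left(-11\right)^{2} = 121$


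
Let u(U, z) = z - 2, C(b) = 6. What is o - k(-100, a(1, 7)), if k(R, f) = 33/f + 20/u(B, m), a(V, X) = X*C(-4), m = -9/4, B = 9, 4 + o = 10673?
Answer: 2540155/238 ≈ 10673.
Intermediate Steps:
o = 10669 (o = -4 + 10673 = 10669)
m = -9/4 (m = -9*¼ = -9/4 ≈ -2.2500)
a(V, X) = 6*X (a(V, X) = X*6 = 6*X)
u(U, z) = -2 + z
k(R, f) = -80/17 + 33/f (k(R, f) = 33/f + 20/(-2 - 9/4) = 33/f + 20/(-17/4) = 33/f + 20*(-4/17) = 33/f - 80/17 = -80/17 + 33/f)
o - k(-100, a(1, 7)) = 10669 - (-80/17 + 33/((6*7))) = 10669 - (-80/17 + 33/42) = 10669 - (-80/17 + 33*(1/42)) = 10669 - (-80/17 + 11/14) = 10669 - 1*(-933/238) = 10669 + 933/238 = 2540155/238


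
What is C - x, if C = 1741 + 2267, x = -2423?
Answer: 6431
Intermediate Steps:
C = 4008
C - x = 4008 - 1*(-2423) = 4008 + 2423 = 6431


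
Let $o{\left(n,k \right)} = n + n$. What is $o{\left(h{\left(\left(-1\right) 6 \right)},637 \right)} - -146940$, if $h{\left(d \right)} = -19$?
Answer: $146902$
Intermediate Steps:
$o{\left(n,k \right)} = 2 n$
$o{\left(h{\left(\left(-1\right) 6 \right)},637 \right)} - -146940 = 2 \left(-19\right) - -146940 = -38 + 146940 = 146902$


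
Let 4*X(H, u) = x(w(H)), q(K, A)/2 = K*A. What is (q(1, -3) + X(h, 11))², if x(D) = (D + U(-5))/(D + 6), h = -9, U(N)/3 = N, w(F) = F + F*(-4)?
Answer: 4225/121 ≈ 34.917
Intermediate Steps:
w(F) = -3*F (w(F) = F - 4*F = -3*F)
U(N) = 3*N
x(D) = (-15 + D)/(6 + D) (x(D) = (D + 3*(-5))/(D + 6) = (D - 15)/(6 + D) = (-15 + D)/(6 + D))
q(K, A) = 2*A*K (q(K, A) = 2*(K*A) = 2*(A*K) = 2*A*K)
X(H, u) = (-15 - 3*H)/(4*(6 - 3*H)) (X(H, u) = ((-15 - 3*H)/(6 - 3*H))/4 = (-15 - 3*H)/(4*(6 - 3*H)))
(q(1, -3) + X(h, 11))² = (2*(-3)*1 + (5 - 9)/(4*(-2 - 9)))² = (-6 + (¼)*(-4)/(-11))² = (-6 + (¼)*(-1/11)*(-4))² = (-6 + 1/11)² = (-65/11)² = 4225/121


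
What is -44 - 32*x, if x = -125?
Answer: 3956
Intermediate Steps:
-44 - 32*x = -44 - 32*(-125) = -44 + 4000 = 3956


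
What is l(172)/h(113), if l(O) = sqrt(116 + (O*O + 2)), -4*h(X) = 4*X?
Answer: -sqrt(29702)/113 ≈ -1.5252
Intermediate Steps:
h(X) = -X
l(O) = sqrt(118 + O**2) (l(O) = sqrt(116 + (O**2 + 2)) = sqrt(116 + (2 + O**2)) = sqrt(118 + O**2))
l(172)/h(113) = sqrt(118 + 172**2)/((-1*113)) = sqrt(118 + 29584)/(-113) = sqrt(29702)*(-1/113) = -sqrt(29702)/113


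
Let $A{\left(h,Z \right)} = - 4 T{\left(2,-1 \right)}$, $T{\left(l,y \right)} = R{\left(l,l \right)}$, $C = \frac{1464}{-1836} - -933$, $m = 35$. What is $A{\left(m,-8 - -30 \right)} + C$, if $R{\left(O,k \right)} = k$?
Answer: $\frac{141403}{153} \approx 924.2$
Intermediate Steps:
$C = \frac{142627}{153}$ ($C = 1464 \left(- \frac{1}{1836}\right) + 933 = - \frac{122}{153} + 933 = \frac{142627}{153} \approx 932.2$)
$T{\left(l,y \right)} = l$
$A{\left(h,Z \right)} = -8$ ($A{\left(h,Z \right)} = \left(-4\right) 2 = -8$)
$A{\left(m,-8 - -30 \right)} + C = -8 + \frac{142627}{153} = \frac{141403}{153}$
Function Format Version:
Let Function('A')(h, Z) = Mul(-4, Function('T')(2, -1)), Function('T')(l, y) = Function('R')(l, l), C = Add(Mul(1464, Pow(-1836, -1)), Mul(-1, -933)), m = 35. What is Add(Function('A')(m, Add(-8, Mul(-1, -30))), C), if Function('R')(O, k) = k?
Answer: Rational(141403, 153) ≈ 924.20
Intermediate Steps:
C = Rational(142627, 153) (C = Add(Mul(1464, Rational(-1, 1836)), 933) = Add(Rational(-122, 153), 933) = Rational(142627, 153) ≈ 932.20)
Function('T')(l, y) = l
Function('A')(h, Z) = -8 (Function('A')(h, Z) = Mul(-4, 2) = -8)
Add(Function('A')(m, Add(-8, Mul(-1, -30))), C) = Add(-8, Rational(142627, 153)) = Rational(141403, 153)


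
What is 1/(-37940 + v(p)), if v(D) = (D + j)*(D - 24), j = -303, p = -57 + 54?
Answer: -1/29678 ≈ -3.3695e-5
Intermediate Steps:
p = -3
v(D) = (-303 + D)*(-24 + D) (v(D) = (D - 303)*(D - 24) = (-303 + D)*(-24 + D))
1/(-37940 + v(p)) = 1/(-37940 + (7272 + (-3)**2 - 327*(-3))) = 1/(-37940 + (7272 + 9 + 981)) = 1/(-37940 + 8262) = 1/(-29678) = -1/29678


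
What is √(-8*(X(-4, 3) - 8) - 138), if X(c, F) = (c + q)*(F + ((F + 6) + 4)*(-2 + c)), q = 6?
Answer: √1126 ≈ 33.556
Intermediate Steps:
X(c, F) = (6 + c)*(F + (-2 + c)*(10 + F)) (X(c, F) = (c + 6)*(F + ((F + 6) + 4)*(-2 + c)) = (6 + c)*(F + ((6 + F) + 4)*(-2 + c)) = (6 + c)*(F + (10 + F)*(-2 + c)) = (6 + c)*(F + (-2 + c)*(10 + F)))
√(-8*(X(-4, 3) - 8) - 138) = √(-8*((-120 - 6*3 + 10*(-4)² + 40*(-4) + 3*(-4)² + 5*3*(-4)) - 8) - 138) = √(-8*((-120 - 18 + 10*16 - 160 + 3*16 - 60) - 8) - 138) = √(-8*((-120 - 18 + 160 - 160 + 48 - 60) - 8) - 138) = √(-8*(-150 - 8) - 138) = √(-8*(-158) - 138) = √(1264 - 138) = √1126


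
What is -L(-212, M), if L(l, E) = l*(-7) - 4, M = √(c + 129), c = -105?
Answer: -1480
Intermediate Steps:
M = 2*√6 (M = √(-105 + 129) = √24 = 2*√6 ≈ 4.8990)
L(l, E) = -4 - 7*l (L(l, E) = -7*l - 4 = -4 - 7*l)
-L(-212, M) = -(-4 - 7*(-212)) = -(-4 + 1484) = -1*1480 = -1480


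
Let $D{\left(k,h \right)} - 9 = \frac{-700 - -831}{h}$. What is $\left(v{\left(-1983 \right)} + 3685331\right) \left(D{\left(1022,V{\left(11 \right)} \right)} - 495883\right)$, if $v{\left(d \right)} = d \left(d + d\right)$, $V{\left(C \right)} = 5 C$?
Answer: $- \frac{314999963612551}{55} \approx -5.7273 \cdot 10^{12}$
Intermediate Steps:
$v{\left(d \right)} = 2 d^{2}$ ($v{\left(d \right)} = d 2 d = 2 d^{2}$)
$D{\left(k,h \right)} = 9 + \frac{131}{h}$ ($D{\left(k,h \right)} = 9 + \frac{-700 - -831}{h} = 9 + \frac{-700 + 831}{h} = 9 + \frac{131}{h}$)
$\left(v{\left(-1983 \right)} + 3685331\right) \left(D{\left(1022,V{\left(11 \right)} \right)} - 495883\right) = \left(2 \left(-1983\right)^{2} + 3685331\right) \left(\left(9 + \frac{131}{5 \cdot 11}\right) - 495883\right) = \left(2 \cdot 3932289 + 3685331\right) \left(\left(9 + \frac{131}{55}\right) - 495883\right) = \left(7864578 + 3685331\right) \left(\left(9 + 131 \cdot \frac{1}{55}\right) - 495883\right) = 11549909 \left(\left(9 + \frac{131}{55}\right) - 495883\right) = 11549909 \left(\frac{626}{55} - 495883\right) = 11549909 \left(- \frac{27272939}{55}\right) = - \frac{314999963612551}{55}$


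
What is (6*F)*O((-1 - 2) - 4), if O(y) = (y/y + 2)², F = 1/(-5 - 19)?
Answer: -9/4 ≈ -2.2500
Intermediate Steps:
F = -1/24 (F = 1/(-24) = -1/24 ≈ -0.041667)
O(y) = 9 (O(y) = (1 + 2)² = 3² = 9)
(6*F)*O((-1 - 2) - 4) = (6*(-1/24))*9 = -¼*9 = -9/4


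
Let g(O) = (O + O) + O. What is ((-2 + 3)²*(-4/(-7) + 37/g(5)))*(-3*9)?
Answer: -2871/35 ≈ -82.029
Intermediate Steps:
g(O) = 3*O (g(O) = 2*O + O = 3*O)
((-2 + 3)²*(-4/(-7) + 37/g(5)))*(-3*9) = ((-2 + 3)²*(-4/(-7) + 37/((3*5))))*(-3*9) = (1²*(-4*(-⅐) + 37/15))*(-27) = (1*(4/7 + 37*(1/15)))*(-27) = (1*(4/7 + 37/15))*(-27) = (1*(319/105))*(-27) = (319/105)*(-27) = -2871/35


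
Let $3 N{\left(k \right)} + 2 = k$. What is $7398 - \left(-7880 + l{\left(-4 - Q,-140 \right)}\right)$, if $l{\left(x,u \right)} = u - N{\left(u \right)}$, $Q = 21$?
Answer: $\frac{46112}{3} \approx 15371.0$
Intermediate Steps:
$N{\left(k \right)} = - \frac{2}{3} + \frac{k}{3}$
$l{\left(x,u \right)} = \frac{2}{3} + \frac{2 u}{3}$ ($l{\left(x,u \right)} = u - \left(- \frac{2}{3} + \frac{u}{3}\right) = \frac{2}{3} + \frac{2 u}{3}$)
$7398 - \left(-7880 + l{\left(-4 - Q,-140 \right)}\right) = 7398 + \left(7880 - \left(\frac{2}{3} + \frac{2}{3} \left(-140\right)\right)\right) = 7398 + \left(7880 - \left(\frac{2}{3} - \frac{280}{3}\right)\right) = 7398 + \left(7880 - - \frac{278}{3}\right) = 7398 + \left(7880 + \frac{278}{3}\right) = 7398 + \frac{23918}{3} = \frac{46112}{3}$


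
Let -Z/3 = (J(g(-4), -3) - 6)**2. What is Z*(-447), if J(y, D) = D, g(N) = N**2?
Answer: 108621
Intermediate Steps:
Z = -243 (Z = -3*(-3 - 6)**2 = -3*(-9)**2 = -3*81 = -243)
Z*(-447) = -243*(-447) = 108621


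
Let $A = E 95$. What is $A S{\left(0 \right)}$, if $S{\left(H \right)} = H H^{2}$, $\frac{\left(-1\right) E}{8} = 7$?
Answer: $0$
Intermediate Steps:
$E = -56$ ($E = \left(-8\right) 7 = -56$)
$S{\left(H \right)} = H^{3}$
$A = -5320$ ($A = \left(-56\right) 95 = -5320$)
$A S{\left(0 \right)} = - 5320 \cdot 0^{3} = \left(-5320\right) 0 = 0$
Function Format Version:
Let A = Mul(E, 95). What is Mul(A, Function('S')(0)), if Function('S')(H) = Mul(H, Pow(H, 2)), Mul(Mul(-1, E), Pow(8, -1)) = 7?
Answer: 0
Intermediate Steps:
E = -56 (E = Mul(-8, 7) = -56)
Function('S')(H) = Pow(H, 3)
A = -5320 (A = Mul(-56, 95) = -5320)
Mul(A, Function('S')(0)) = Mul(-5320, Pow(0, 3)) = Mul(-5320, 0) = 0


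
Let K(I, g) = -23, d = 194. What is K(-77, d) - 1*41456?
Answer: -41479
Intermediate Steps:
K(-77, d) - 1*41456 = -23 - 1*41456 = -23 - 41456 = -41479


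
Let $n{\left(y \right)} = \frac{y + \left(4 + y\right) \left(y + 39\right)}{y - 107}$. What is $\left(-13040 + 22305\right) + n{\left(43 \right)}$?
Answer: $\frac{589063}{64} \approx 9204.1$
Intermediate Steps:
$n{\left(y \right)} = \frac{y + \left(4 + y\right) \left(39 + y\right)}{-107 + y}$
$\left(-13040 + 22305\right) + n{\left(43 \right)} = \left(-13040 + 22305\right) + \frac{156 + 43^{2} + 44 \cdot 43}{-107 + 43} = 9265 + \frac{156 + 1849 + 1892}{-64} = 9265 - \frac{3897}{64} = \frac{589063}{64}$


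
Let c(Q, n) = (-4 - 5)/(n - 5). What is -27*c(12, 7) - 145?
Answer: -47/2 ≈ -23.500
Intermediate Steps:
c(Q, n) = -9/(-5 + n)
-27*c(12, 7) - 145 = -(-243)/(-5 + 7) - 145 = -(-243)/2 - 145 = -27*(-9/2) - 145 = 243/2 - 145 = -47/2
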